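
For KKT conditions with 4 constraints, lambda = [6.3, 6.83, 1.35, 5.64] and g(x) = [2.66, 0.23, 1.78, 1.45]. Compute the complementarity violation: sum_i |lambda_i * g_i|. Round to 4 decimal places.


KKT complementary slackness check:
lambda_1 * g_1 = 6.3 * 2.66 = 16.758
lambda_2 * g_2 = 6.83 * 0.23 = 1.5709
lambda_3 * g_3 = 1.35 * 1.78 = 2.403
lambda_4 * g_4 = 5.64 * 1.45 = 8.178
Total violation = 16.758 + 1.5709 + 2.403 + 8.178 = 28.9099


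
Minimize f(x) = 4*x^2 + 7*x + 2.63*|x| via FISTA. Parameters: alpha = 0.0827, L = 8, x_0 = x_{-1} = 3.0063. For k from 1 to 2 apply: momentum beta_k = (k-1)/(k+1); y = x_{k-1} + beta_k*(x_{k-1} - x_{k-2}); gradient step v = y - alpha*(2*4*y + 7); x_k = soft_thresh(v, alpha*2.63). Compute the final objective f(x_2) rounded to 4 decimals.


FISTA on f(x) = 4*x^2 + 7*x + 2.63*|x|
L = 8, alpha = 0.0827
Iteration 1: beta = 0.0, y = 3.0063 + 0.0*(3.0063 - 3.0063) = 3.0063
  grad(y) = 31.0504, v = y - alpha*grad = 0.4384
  prox(v) = soft_thresh(0.4384, 0.2175) = 0.2209
Iteration 2: beta = 0.3333, y = 0.2209 + 0.3333*(0.2209 - 3.0063) = -0.7075
  grad(y) = 1.3398, v = y - alpha*grad = -0.8183
  prox(v) = soft_thresh(-0.8183, 0.2175) = -0.6008
f(x_2) = 4*(-0.6008)^2 + 7*(-0.6008) + 2.63*|-0.6008| = -1.1816


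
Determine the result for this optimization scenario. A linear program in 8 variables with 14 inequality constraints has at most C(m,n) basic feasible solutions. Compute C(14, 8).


Each vertex corresponds to some choice of n active constraints out of m, so the number of vertices is at most C(m, n) = m! / (n!(m-n)!).
m = 14, n = 8
Numerator: 14 * 13 * 12 * 11 * 10 * 9 * 8 * 7
Denominator: 8! = 40320
C(14, 8) = 3003


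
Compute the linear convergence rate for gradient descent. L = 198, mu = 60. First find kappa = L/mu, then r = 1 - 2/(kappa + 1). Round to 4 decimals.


Step 1: Compute the condition number.
kappa = L/mu = 198/60 = 3.3
Step 2: Compute the convergence rate.
r = 1 - 2/(kappa + 1) = 1 - 2*mu/(L + mu) = (L - mu)/(L + mu) = 138/258 = 0.5349


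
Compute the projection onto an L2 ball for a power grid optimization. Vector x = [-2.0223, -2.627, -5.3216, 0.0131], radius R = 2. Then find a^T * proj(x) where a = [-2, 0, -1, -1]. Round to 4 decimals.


Step 1: Compute ||x|| (intermediates to 6 decimals).
||x|| = sqrt((-2.0223)^2 + (-2.627)^2 + (-5.3216)^2 + 0.0131^2) = 6.269803
Step 2: Project.
Since ||x|| > R, scale = R/||x|| = 2/6.269803 = 0.318989, proj(x) = scale * x
proj(x) = [-0.645091, -0.837984, -1.697532, 0.004179]
Step 3: Dot product.
a^T * proj(x) = -2*(-0.645091) + 0*(-0.837984) - 1*(-1.697532) - 1*0.004179 = 2.9835


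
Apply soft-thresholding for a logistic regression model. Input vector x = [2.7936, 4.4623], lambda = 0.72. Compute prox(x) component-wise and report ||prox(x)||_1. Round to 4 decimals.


Soft-thresholding with lambda = 0.72:
prox(2.7936) = sign(2.7936)*max(|2.7936| - 0.72, 0) = 2.0736
prox(4.4623) = sign(4.4623)*max(|4.4623| - 0.72, 0) = 3.7423
prox(x) = [2.0736, 3.7423]
||prox(x)||_1 = 2.0736 + 3.7423 = 5.8159


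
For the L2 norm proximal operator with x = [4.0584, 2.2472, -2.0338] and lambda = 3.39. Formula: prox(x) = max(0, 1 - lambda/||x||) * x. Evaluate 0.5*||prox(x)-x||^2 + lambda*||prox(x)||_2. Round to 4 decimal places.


Step 1: Compute ||x||.
||x|| = 5.0653
Step 2: Compute scaling factor.
scale = max(0, 1 - 3.39/5.0653) = 0.3307
Step 3: prox(x) = [1.3423, 0.7432, -0.6726]
||prox(x)|| = 1.6753
Step 4: Proximal objective.
0.5*||prox-x||^2 = 5.7461
lambda*||prox|| = 5.6793
Total = 11.4252


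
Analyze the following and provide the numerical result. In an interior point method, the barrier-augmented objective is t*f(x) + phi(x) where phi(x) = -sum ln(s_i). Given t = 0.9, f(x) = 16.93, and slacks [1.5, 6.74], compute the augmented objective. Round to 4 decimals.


Step 1: Compute log-barrier.
ln values: [0.4055, 1.9081]
phi = -(0.4055 + 1.9081) = -2.3135
Step 2: Compute augmented objective.
t*f(x) = 0.9*16.93 = 15.237
Total = 15.237 - 2.3135 = 12.9235


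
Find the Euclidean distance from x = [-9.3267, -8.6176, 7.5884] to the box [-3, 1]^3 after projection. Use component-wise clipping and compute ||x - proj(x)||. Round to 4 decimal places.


Project each component onto [-3, 1].
clip(-9.3267) = -3.0, clip(-8.6176) = -3.0, clip(7.5884) = 1.0
Projection = [-3.0, -3.0, 1.0]
Squared diffs: [40.0271, 31.5574, 43.407]
Distance = sqrt(114.9915) = 10.7234


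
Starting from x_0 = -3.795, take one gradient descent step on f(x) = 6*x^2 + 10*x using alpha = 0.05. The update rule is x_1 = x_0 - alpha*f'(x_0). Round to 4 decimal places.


We compute the gradient at x_0 and apply the update.
f'(x) = 12*x + 10
f'(-3.795) = 12*-3.795 + 10 = -35.54
x_1 = -3.795 - 0.05*-35.54 = -2.018


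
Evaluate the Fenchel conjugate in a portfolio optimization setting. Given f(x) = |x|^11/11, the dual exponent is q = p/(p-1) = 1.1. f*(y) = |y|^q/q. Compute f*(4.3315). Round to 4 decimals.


The conjugate exponent q satisfies 1/p + 1/q = 1.
p = 11, so q = 11/(11 - 1) = 1.1
|y|^q = 4.3315^1.1 = 5.0154
f*(4.3315) = 5.0154 / 1.1 = 4.5594


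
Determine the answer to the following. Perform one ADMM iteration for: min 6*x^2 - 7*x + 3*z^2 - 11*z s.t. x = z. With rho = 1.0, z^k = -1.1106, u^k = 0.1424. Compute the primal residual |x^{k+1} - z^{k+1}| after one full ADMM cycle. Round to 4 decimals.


ADMM iteration with rho = 1.0, z^k = -1.1106, u^k = 0.1424
Step 1: x-update.
Minimize 6*x^2 - 7*x + (1.0/2)*(x + 1.1106 + 0.1424)^2
FOC: (2*6 + 1.0)*x = 7 + 1.0*(-1.1106 - 0.1424)
x^{k+1} = 0.4421
Step 2: z-update.
Minimize 3*z^2 - 11*z + (1.0/2)*(0.4421 - z + 0.1424)^2
FOC: (2*3 + 1.0)*z = 11 + 1.0*(0.4421 + 0.1424)
z^{k+1} = 1.6549
Step 3: u-update.
u^{k+1} = 0.1424 + 0.4421 - 1.6549 = -1.0704
Step 4: Primal residual = |0.4421 - 1.6549| = 1.2128


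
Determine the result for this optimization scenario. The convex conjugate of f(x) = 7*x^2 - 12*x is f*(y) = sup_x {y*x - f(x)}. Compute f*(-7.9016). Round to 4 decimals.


f*(y) = sup_x {y*x - a*x^2 - b*x} = sup_x {(y-b)*x - a*x^2}
FOC: (y - b) - 2a*x = 0 => x* = (y - b)/(2a)
x* = (-7.9016 + 12)/(2*7) = 0.2927
f*(-7.9016) = (y-b)^2/(4a) = (-7.9016 + 12)^2/(4*7)
= 16.7969/28 = 0.5999


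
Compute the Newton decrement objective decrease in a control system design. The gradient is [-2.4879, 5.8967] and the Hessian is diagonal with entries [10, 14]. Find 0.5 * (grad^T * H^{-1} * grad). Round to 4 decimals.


Step 1: H is diagonal, so H^(-1) * g = [-0.2488, 0.4212].
Step 2: g^T H^(-1) g = sum_i g_i^2 / H_ii
  = (-2.4879)^2/10 + (5.8967)^2/14
  = 0.619 + 2.4836 = 3.1026
Step 3: Objective decrease = 0.5 * g^T H^(-1) g = 1.5513


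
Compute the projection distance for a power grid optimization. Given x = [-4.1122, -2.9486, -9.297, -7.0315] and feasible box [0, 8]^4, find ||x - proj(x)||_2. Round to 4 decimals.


Project each component onto [0, 8].
clip(-4.1122) = 0.0, clip(-2.9486) = 0.0, clip(-9.297) = 0.0, clip(-7.0315) = 0.0
Projection = [0.0, 0.0, 0.0, 0.0]
Squared diffs: [16.9102, 8.6942, 86.4342, 49.442]
Distance = sqrt(161.4806) = 12.7075


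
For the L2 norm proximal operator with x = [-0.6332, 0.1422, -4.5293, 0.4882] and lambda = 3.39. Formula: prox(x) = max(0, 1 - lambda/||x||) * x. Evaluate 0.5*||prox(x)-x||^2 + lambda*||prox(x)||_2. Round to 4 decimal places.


Step 1: Compute ||x||.
||x|| = 4.6015
Step 2: Compute scaling factor.
scale = max(0, 1 - 3.39/4.6015) = 0.2633
Step 3: prox(x) = [-0.1667, 0.0374, -1.1925, 0.1285]
||prox(x)|| = 1.2115
Step 4: Proximal objective.
0.5*||prox-x||^2 = 5.7461
lambda*||prox|| = 4.107
Total = 9.8531


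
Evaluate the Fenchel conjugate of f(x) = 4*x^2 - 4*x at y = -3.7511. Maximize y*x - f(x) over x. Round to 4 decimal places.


f*(y) = sup_x {y*x - a*x^2 - b*x} = sup_x {(y-b)*x - a*x^2}
FOC: (y - b) - 2a*x = 0 => x* = (y - b)/(2a)
x* = (-3.7511 + 4)/(2*4) = 0.0311
f*(-3.7511) = (y-b)^2/(4a) = (-3.7511 + 4)^2/(4*4)
= 0.062/16 = 0.0039


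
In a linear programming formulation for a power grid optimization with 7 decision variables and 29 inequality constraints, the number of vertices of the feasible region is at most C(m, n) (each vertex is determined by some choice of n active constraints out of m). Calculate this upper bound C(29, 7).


Each vertex corresponds to some choice of n active constraints out of m, so the number of vertices is at most C(m, n) = m! / (n!(m-n)!).
m = 29, n = 7
Numerator: 29 * 28 * 27 * 26 * 25 * 24 * 23
Denominator: 7! = 5040
C(29, 7) = 1560780


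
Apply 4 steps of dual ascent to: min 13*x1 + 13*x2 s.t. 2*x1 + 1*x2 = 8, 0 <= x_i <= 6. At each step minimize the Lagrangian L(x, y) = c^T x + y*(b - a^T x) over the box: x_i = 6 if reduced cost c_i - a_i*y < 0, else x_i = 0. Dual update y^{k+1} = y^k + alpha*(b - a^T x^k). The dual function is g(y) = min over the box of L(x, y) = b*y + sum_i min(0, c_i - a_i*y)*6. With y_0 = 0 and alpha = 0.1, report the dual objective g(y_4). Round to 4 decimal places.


Dual ascent for LP: min 13*x1 + 13*x2, 2*x1 + 1*x2 = 8, 0 <= x_i <= 6
Step 1: y^k = 0.0, reduced costs: (13.0, 13.0)
  x^k = (0.0, 0.0), subgradient = b - a^T x = 8.0
  y^{k+1} = 0.0 + 0.1*8.0 = 0.8
Step 2: y^k = 0.8, reduced costs: (11.4, 12.2)
  x^k = (0.0, 0.0), subgradient = b - a^T x = 8.0
  y^{k+1} = 0.8 + 0.1*8.0 = 1.6
Step 3: y^k = 1.6, reduced costs: (9.8, 11.4)
  x^k = (0.0, 0.0), subgradient = b - a^T x = 8.0
  y^{k+1} = 1.6 + 0.1*8.0 = 2.4
Step 4: y^k = 2.4, reduced costs: (8.2, 10.6)
  x^k = (0.0, 0.0), subgradient = b - a^T x = 8.0
  y^{k+1} = 2.4 + 0.1*8.0 = 3.2
Dual objective at y_4 = 3.2: reduced costs (6.6, 9.8), box minimizer x = (0.0, 0.0)
g(y_4) = b*y + (c1 - a1*y)*x1 + (c2 - a2*y)*x2 = 8*3.2 + 6.6*0.0 + 9.8*0.0 = 25.6 + 0.0 + 0.0 = 25.6


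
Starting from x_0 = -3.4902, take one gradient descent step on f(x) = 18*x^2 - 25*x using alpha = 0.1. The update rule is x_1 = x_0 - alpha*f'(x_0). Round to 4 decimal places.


We compute the gradient at x_0 and apply the update.
f'(x) = 36*x - 25
f'(-3.4902) = 36*-3.4902 - 25 = -150.6472
x_1 = -3.4902 - 0.1*-150.6472 = 11.5745


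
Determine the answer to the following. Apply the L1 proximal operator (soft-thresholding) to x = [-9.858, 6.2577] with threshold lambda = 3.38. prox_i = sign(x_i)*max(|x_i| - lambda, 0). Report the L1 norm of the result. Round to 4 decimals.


Soft-thresholding with lambda = 3.38:
prox(-9.858) = sign(-9.858)*max(|-9.858| - 3.38, 0) = -6.478
prox(6.2577) = sign(6.2577)*max(|6.2577| - 3.38, 0) = 2.8777
prox(x) = [-6.478, 2.8777]
||prox(x)||_1 = 6.478 + 2.8777 = 9.3557


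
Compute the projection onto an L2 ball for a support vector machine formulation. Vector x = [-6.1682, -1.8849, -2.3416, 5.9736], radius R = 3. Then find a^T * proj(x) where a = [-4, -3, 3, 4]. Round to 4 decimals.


Step 1: Compute ||x|| (intermediates to 6 decimals).
||x|| = sqrt((-6.1682)^2 + (-1.8849)^2 + (-2.3416)^2 + 5.9736^2) = 9.097611
Step 2: Project.
Since ||x|| > R, scale = R/||x|| = 3/9.097611 = 0.329757, proj(x) = scale * x
proj(x) = [-2.034007, -0.621559, -0.772159, 1.969836]
Step 3: Dot product.
a^T * proj(x) = -4*(-2.034007) - 3*(-0.621559) + 3*(-0.772159) + 4*1.969836 = 15.5636


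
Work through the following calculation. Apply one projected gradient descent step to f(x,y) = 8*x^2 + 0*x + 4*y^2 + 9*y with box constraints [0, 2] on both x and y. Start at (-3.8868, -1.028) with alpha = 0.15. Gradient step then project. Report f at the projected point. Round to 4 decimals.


Step 1: Compute gradient at (-3.8868, -1.028).
grad_x = 2*8*-3.8868 + 0 = -62.1888
grad_y = 2*4*-1.028 + 9 = 0.776
Step 2: Gradient step.
x_raw = -3.8868 - 0.15*-62.1888 = 5.4415
y_raw = -1.028 - 0.15*0.776 = -1.1444
Step 3: Project onto [0, 2].
x_proj = clip(5.4415) = 2.0
y_proj = clip(-1.1444) = 0.0
Step 4: Evaluate f.
f(2.0, 0.0) = 32.0


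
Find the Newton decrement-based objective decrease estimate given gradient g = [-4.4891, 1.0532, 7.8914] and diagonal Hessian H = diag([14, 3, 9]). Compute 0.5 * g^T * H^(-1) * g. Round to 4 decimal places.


Step 1: H is diagonal, so H^(-1) * g = [-0.3207, 0.3511, 0.8768].
Step 2: g^T H^(-1) g = sum_i g_i^2 / H_ii
  = (-4.4891)^2/14 + (1.0532)^2/3 + (7.8914)^2/9
  = 1.4394 + 0.3697 + 6.9194 = 8.7285
Step 3: Objective decrease = 0.5 * g^T H^(-1) g = 4.3643


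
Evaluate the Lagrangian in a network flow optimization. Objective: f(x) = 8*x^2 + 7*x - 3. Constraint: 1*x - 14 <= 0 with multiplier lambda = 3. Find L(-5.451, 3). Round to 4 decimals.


Step 1: Evaluate f(x).
f(-5.451) = 8*(-5.451)^2 + 7*(-5.451) - 3 = 196.5502
Step 2: Evaluate g(x).
g(-5.451) = 1*-5.451 - 14 = -19.451
Step 3: Compute Lagrangian.
L = 196.5502 + 3*-19.451 = 138.1972


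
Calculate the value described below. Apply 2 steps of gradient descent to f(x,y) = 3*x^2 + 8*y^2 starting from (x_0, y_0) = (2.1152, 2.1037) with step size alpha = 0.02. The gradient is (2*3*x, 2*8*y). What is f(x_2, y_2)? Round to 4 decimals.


Gradient descent on f(x,y) = 3*x^2 + 8*y^2.
Starting point: (2.1152, 2.1037), alpha = 0.02
Step 1: grad_x = 2*3*2.1152 = 12.6912, grad_y = 2*8*2.1037 = 33.6592
  x_1 = 2.1152 - 0.02*12.6912 = 1.8614
  y_1 = 2.1037 - 0.02*33.6592 = 1.4305
Step 2: grad_x = 2*3*1.8614 = 11.1683, grad_y = 2*8*1.4305 = 22.8883
  x_2 = 1.8614 - 0.02*11.1683 = 1.638
  y_2 = 1.4305 - 0.02*22.8883 = 0.9728
f(1.638, 0.9728) = 3*1.638^2 + 8*0.9728^2 = 15.6192


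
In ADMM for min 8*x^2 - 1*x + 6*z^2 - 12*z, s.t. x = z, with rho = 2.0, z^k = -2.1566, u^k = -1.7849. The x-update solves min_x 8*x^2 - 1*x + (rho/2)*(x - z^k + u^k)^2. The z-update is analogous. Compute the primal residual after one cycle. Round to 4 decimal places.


ADMM iteration with rho = 2.0, z^k = -2.1566, u^k = -1.7849
Step 1: x-update.
Minimize 8*x^2 - 1*x + (2.0/2)*(x + 2.1566 - 1.7849)^2
FOC: (2*8 + 2.0)*x = 1 + 2.0*(-2.1566 + 1.7849)
x^{k+1} = 0.0143
Step 2: z-update.
Minimize 6*z^2 - 12*z + (2.0/2)*(0.0143 - z - 1.7849)^2
FOC: (2*6 + 2.0)*z = 12 + 2.0*(0.0143 - 1.7849)
z^{k+1} = 0.6042
Step 3: u-update.
u^{k+1} = -1.7849 + 0.0143 - 0.6042 = -2.3748
Step 4: Primal residual = |0.0143 - 0.6042| = 0.5899


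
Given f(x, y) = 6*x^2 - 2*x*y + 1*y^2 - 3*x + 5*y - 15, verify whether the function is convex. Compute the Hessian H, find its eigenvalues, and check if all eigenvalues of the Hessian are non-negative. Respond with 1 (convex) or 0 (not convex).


The Hessian of f(x,y) = 6*x^2 - 2*x*y + 1*y^2 - 3*x + 5*y - 15 is:
H = [[12, -2], [-2, 2]]
Trace = 12 + 2 = 14
Determinant = 12*2 - (-2)^2 = 20
Discriminant = (14)^2 - 4*20 = 116.0
Eigenvalues: lambda_1 = 1.6148, lambda_2 = 12.3852
The function is convex.

1


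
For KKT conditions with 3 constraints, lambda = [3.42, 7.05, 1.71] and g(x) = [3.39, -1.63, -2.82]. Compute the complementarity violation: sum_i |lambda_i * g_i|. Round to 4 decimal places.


KKT complementary slackness check:
lambda_1 * g_1 = 3.42 * 3.39 = 11.5938
lambda_2 * g_2 = 7.05 * -1.63 = -11.4915
lambda_3 * g_3 = 1.71 * -2.82 = -4.8222
Total violation = 11.5938 + 11.4915 + 4.8222 = 27.9075


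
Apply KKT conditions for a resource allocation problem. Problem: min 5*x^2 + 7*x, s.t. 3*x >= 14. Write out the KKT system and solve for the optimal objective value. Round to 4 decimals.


Step 1: Try lambda = 0 (constraint inactive).
x_unc = -7/(2*5) = -0.7
Check: 3*-0.7 = -2.1 < 14 -- violated!
Step 2: Constraint must be active: 3*x = 14
x* = 14/3 = 4.6667 (rounded; the exact value 14/3 is used below)
lambda = (2*5*(14/3) + 7)/3 = 17.8889
Step 3: Compute optimal value.
f(x*) = 5*(14/3)^2 + 7*(14/3) = 141.5556


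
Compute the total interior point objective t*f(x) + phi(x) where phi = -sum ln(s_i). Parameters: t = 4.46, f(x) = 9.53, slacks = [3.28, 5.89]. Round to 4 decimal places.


Step 1: Compute log-barrier.
ln values: [1.1878, 1.7733]
phi = -(1.1878 + 1.7733) = -2.9611
Step 2: Compute augmented objective.
t*f(x) = 4.46*9.53 = 42.5038
Total = 42.5038 - 2.9611 = 39.5427


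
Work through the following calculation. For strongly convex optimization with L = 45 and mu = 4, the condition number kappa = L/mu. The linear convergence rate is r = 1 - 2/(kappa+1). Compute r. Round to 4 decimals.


Step 1: Compute the condition number.
kappa = L/mu = 45/4 = 11.25
Step 2: Compute the convergence rate.
r = 1 - 2/(kappa + 1) = 1 - 2*mu/(L + mu) = (L - mu)/(L + mu) = 41/49 = 0.8367


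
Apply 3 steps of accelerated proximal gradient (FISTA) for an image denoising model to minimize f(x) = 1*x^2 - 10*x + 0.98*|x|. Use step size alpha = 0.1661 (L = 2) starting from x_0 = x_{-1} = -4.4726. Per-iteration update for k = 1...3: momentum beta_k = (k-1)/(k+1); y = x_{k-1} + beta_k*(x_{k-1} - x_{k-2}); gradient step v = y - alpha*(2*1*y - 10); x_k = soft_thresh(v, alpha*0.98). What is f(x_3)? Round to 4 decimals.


FISTA on f(x) = 1*x^2 - 10*x + 0.98*|x|
L = 2, alpha = 0.1661
Iteration 1: beta = 0.0, y = -4.4726 + 0.0*(-4.4726 + 4.4726) = -4.4726
  grad(y) = -18.9452, v = y - alpha*grad = -1.3258
  prox(v) = soft_thresh(-1.3258, 0.1628) = -1.163
Iteration 2: beta = 0.3333, y = -1.163 + 0.3333*(-1.163 + 4.4726) = -0.0598
  grad(y) = -10.1197, v = y - alpha*grad = 1.621
  prox(v) = soft_thresh(1.621, 0.1628) = 1.4583
Iteration 3: beta = 0.5, y = 1.4583 + 0.5*(1.4583 + 1.163) = 2.7689
  grad(y) = -4.4622, v = y - alpha*grad = 3.5101
  prox(v) = soft_thresh(3.5101, 0.1628) = 3.3473
f(x_3) = 1*3.3473^2 - 10*3.3473 + 0.98*|3.3473| = -18.9882


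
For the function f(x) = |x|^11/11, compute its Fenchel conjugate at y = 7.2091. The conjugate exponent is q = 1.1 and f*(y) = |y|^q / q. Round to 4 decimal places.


The conjugate exponent q satisfies 1/p + 1/q = 1.
p = 11, so q = 11/(11 - 1) = 1.1
|y|^q = 7.2091^1.1 = 8.7835
f*(7.2091) = 8.7835 / 1.1 = 7.985


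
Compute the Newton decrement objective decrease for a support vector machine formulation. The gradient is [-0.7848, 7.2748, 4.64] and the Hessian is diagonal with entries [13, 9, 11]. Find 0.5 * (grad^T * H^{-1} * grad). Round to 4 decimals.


Step 1: H is diagonal, so H^(-1) * g = [-0.0604, 0.8083, 0.4218].
Step 2: g^T H^(-1) g = sum_i g_i^2 / H_ii
  = (-0.7848)^2/13 + (7.2748)^2/9 + (4.64)^2/11
  = 0.0474 + 5.8803 + 1.9572 = 7.8849
Step 3: Objective decrease = 0.5 * g^T H^(-1) g = 3.9425


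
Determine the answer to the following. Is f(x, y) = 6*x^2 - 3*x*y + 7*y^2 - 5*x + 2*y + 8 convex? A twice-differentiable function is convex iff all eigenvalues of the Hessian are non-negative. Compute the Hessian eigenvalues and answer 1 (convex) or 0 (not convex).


The Hessian of f(x,y) = 6*x^2 - 3*x*y + 7*y^2 - 5*x + 2*y + 8 is:
H = [[12, -3], [-3, 14]]
Trace = 12 + 14 = 26
Determinant = 12*14 - (-3)^2 = 159
Discriminant = (26)^2 - 4*159 = 40.0
Eigenvalues: lambda_1 = 9.8377, lambda_2 = 16.1623
The function is convex.

1


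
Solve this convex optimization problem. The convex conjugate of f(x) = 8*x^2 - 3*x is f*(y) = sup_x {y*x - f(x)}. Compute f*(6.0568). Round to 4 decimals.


f*(y) = sup_x {y*x - a*x^2 - b*x} = sup_x {(y-b)*x - a*x^2}
FOC: (y - b) - 2a*x = 0 => x* = (y - b)/(2a)
x* = (6.0568 + 3)/(2*8) = 0.5661
f*(6.0568) = (y-b)^2/(4a) = (6.0568 + 3)^2/(4*8)
= 82.0256/32 = 2.5633


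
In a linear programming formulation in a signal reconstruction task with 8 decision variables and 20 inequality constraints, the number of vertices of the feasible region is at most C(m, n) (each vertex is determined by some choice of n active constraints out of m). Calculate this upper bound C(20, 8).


Each vertex corresponds to some choice of n active constraints out of m, so the number of vertices is at most C(m, n) = m! / (n!(m-n)!).
m = 20, n = 8
Numerator: 20 * 19 * 18 * 17 * 16 * 15 * 14 * 13
Denominator: 8! = 40320
C(20, 8) = 125970


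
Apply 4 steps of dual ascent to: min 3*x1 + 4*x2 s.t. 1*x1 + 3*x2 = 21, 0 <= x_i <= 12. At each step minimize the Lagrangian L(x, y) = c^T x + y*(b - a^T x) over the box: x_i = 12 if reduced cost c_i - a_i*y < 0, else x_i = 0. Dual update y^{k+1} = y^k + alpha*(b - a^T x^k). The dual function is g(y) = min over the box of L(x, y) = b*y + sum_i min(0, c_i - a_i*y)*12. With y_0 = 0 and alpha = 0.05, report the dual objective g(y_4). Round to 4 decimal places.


Dual ascent for LP: min 3*x1 + 4*x2, 1*x1 + 3*x2 = 21, 0 <= x_i <= 12
Step 1: y^k = 0.0, reduced costs: (3.0, 4.0)
  x^k = (0.0, 0.0), subgradient = b - a^T x = 21.0
  y^{k+1} = 0.0 + 0.05*21.0 = 1.05
Step 2: y^k = 1.05, reduced costs: (1.95, 0.85)
  x^k = (0.0, 0.0), subgradient = b - a^T x = 21.0
  y^{k+1} = 1.05 + 0.05*21.0 = 2.1
Step 3: y^k = 2.1, reduced costs: (0.9, -2.3)
  x^k = (0.0, 12.0), subgradient = b - a^T x = -15.0
  y^{k+1} = 2.1 + 0.05*-15.0 = 1.35
Step 4: y^k = 1.35, reduced costs: (1.65, -0.05)
  x^k = (0.0, 12.0), subgradient = b - a^T x = -15.0
  y^{k+1} = 1.35 + 0.05*-15.0 = 0.6
Dual objective at y_4 = 0.6: reduced costs (2.4, 2.2), box minimizer x = (0.0, 0.0)
g(y_4) = b*y + (c1 - a1*y)*x1 + (c2 - a2*y)*x2 = 21*0.6 + 2.4*0.0 + 2.2*0.0 = 12.6 + 0.0 + 0.0 = 12.6


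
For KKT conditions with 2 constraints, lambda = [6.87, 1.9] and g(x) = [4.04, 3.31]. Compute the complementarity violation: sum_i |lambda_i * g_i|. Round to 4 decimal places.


KKT complementary slackness check:
lambda_1 * g_1 = 6.87 * 4.04 = 27.7548
lambda_2 * g_2 = 1.9 * 3.31 = 6.289
Total violation = 27.7548 + 6.289 = 34.0438


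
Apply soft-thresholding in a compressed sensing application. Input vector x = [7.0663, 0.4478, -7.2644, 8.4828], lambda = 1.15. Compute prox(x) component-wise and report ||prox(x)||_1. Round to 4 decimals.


Soft-thresholding with lambda = 1.15:
prox(7.0663) = sign(7.0663)*max(|7.0663| - 1.15, 0) = 5.9163
prox(0.4478) = sign(0.4478)*max(|0.4478| - 1.15, 0) = 0.0
prox(-7.2644) = sign(-7.2644)*max(|-7.2644| - 1.15, 0) = -6.1144
prox(8.4828) = sign(8.4828)*max(|8.4828| - 1.15, 0) = 7.3328
prox(x) = [5.9163, 0.0, -6.1144, 7.3328]
||prox(x)||_1 = 5.9163 + 0.0 + 6.1144 + 7.3328 = 19.3635


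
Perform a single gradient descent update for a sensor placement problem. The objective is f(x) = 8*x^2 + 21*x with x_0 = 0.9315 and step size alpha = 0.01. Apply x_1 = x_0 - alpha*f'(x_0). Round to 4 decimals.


We compute the gradient at x_0 and apply the update.
f'(x) = 16*x + 21
f'(0.9315) = 16*0.9315 + 21 = 35.904
x_1 = 0.9315 - 0.01*35.904 = 0.5725


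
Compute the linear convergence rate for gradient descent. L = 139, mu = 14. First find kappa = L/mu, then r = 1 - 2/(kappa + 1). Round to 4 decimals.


Step 1: Compute the condition number.
kappa = L/mu = 139/14 = 9.9286
Step 2: Compute the convergence rate.
r = 1 - 2/(kappa + 1) = 1 - 2*mu/(L + mu) = (L - mu)/(L + mu) = 125/153 = 0.817


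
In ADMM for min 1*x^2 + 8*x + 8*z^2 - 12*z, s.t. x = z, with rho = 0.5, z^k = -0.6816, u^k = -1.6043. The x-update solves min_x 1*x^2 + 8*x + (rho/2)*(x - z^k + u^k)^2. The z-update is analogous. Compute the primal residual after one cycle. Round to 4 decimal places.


ADMM iteration with rho = 0.5, z^k = -0.6816, u^k = -1.6043
Step 1: x-update.
Minimize 1*x^2 + 8*x + (0.5/2)*(x + 0.6816 - 1.6043)^2
FOC: (2*1 + 0.5)*x = -8 + 0.5*(-0.6816 + 1.6043)
x^{k+1} = -3.0155
Step 2: z-update.
Minimize 8*z^2 - 12*z + (0.5/2)*(-3.0155 - z - 1.6043)^2
FOC: (2*8 + 0.5)*z = 12 + 0.5*(-3.0155 - 1.6043)
z^{k+1} = 0.5873
Step 3: u-update.
u^{k+1} = -1.6043 - 3.0155 - 0.5873 = -5.207
Step 4: Primal residual = |-3.0155 - 0.5873| = 3.6027


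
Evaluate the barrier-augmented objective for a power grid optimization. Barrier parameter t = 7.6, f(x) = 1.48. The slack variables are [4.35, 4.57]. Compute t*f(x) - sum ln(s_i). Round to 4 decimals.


Step 1: Compute log-barrier.
ln values: [1.4702, 1.5195]
phi = -(1.4702 + 1.5195) = -2.9897
Step 2: Compute augmented objective.
t*f(x) = 7.6*1.48 = 11.248
Total = 11.248 - 2.9897 = 8.2583


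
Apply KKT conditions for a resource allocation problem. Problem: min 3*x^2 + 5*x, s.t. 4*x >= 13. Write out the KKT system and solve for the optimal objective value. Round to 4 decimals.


Step 1: Try lambda = 0 (constraint inactive).
x_unc = -5/(2*3) = -0.8333
Check: 4*-0.8333 = -3.3332 < 13 -- violated!
Step 2: Constraint must be active: 4*x = 13
x* = 13/4 = 3.25
lambda = (2*3*3.25 + 5)/4 = 6.125
Step 3: Compute optimal value.
f(x*) = 3*3.25^2 + 5*3.25 = 47.9375


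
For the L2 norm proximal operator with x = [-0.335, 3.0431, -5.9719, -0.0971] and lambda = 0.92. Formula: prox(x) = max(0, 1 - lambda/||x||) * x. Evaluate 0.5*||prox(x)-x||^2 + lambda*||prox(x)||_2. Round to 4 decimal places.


Step 1: Compute ||x||.
||x|| = 6.7116
Step 2: Compute scaling factor.
scale = max(0, 1 - 0.92/6.7116) = 0.8629
Step 3: prox(x) = [-0.2891, 2.626, -5.1533, -0.0838]
||prox(x)|| = 5.7916
Step 4: Proximal objective.
0.5*||prox-x||^2 = 0.4232
lambda*||prox|| = 5.3283
Total = 5.7515


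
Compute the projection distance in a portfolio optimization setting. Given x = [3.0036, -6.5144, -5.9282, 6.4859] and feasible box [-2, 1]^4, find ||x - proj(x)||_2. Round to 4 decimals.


Project each component onto [-2, 1].
clip(3.0036) = 1.0, clip(-6.5144) = -2.0, clip(-5.9282) = -2.0, clip(6.4859) = 1.0
Projection = [1.0, -2.0, -2.0, 1.0]
Squared diffs: [4.0144, 20.3798, 15.4308, 30.0951]
Distance = sqrt(69.9201) = 8.3618


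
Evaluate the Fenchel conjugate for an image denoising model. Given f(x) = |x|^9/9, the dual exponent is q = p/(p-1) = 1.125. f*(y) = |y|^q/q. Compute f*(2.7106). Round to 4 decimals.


The conjugate exponent q satisfies 1/p + 1/q = 1.
p = 9, so q = 9/(9 - 1) = 1.125
|y|^q = 2.7106^1.125 = 3.0704
f*(2.7106) = 3.0704 / 1.125 = 2.7293


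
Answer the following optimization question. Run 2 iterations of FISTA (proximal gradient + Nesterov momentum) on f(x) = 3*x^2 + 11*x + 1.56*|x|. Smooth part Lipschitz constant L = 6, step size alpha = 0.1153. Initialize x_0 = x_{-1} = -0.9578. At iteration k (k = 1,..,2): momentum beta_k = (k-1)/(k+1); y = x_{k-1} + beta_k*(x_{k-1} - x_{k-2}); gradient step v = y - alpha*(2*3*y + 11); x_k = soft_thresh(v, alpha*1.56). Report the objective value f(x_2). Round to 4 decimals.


FISTA on f(x) = 3*x^2 + 11*x + 1.56*|x|
L = 6, alpha = 0.1153
Iteration 1: beta = 0.0, y = -0.9578 + 0.0*(-0.9578 + 0.9578) = -0.9578
  grad(y) = 5.2532, v = y - alpha*grad = -1.5635
  prox(v) = soft_thresh(-1.5635, 0.1799) = -1.3836
Iteration 2: beta = 0.3333, y = -1.3836 + 0.3333*(-1.3836 + 0.9578) = -1.5256
  grad(y) = 1.8466, v = y - alpha*grad = -1.7385
  prox(v) = soft_thresh(-1.7385, 0.1799) = -1.5586
f(x_2) = 3*(-1.5586)^2 + 11*(-1.5586) + 1.56*|-1.5586| = -7.4255


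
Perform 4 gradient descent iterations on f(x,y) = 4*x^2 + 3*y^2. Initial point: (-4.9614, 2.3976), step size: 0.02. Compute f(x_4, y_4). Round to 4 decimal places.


Gradient descent on f(x,y) = 4*x^2 + 3*y^2.
Starting point: (-4.9614, 2.3976), alpha = 0.02
Step 1: grad_x = 2*4*-4.9614 = -39.6912, grad_y = 2*3*2.3976 = 14.3856
  x_1 = -4.9614 - 0.02*-39.6912 = -4.1676
  y_1 = 2.3976 - 0.02*14.3856 = 2.1099
Step 2: grad_x = 2*4*-4.1676 = -33.3406, grad_y = 2*3*2.1099 = 12.6593
  x_2 = -4.1676 - 0.02*-33.3406 = -3.5008
  y_2 = 2.1099 - 0.02*12.6593 = 1.8567
Step 3: grad_x = 2*4*-3.5008 = -28.0061, grad_y = 2*3*1.8567 = 11.1402
  x_3 = -3.5008 - 0.02*-28.0061 = -2.9406
  y_3 = 1.8567 - 0.02*11.1402 = 1.6339
Step 4: grad_x = 2*4*-2.9406 = -23.5251, grad_y = 2*3*1.6339 = 9.8034
  x_4 = -2.9406 - 0.02*-23.5251 = -2.4701
  y_4 = 1.6339 - 0.02*9.8034 = 1.4378
f(-2.4701, 1.4378) = 4*(-2.4701)^2 + 3*1.4378^2 = 30.6084


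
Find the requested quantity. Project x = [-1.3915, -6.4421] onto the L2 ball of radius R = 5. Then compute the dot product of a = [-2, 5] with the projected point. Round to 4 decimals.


Step 1: Compute ||x|| (intermediates to 6 decimals).
||x|| = sqrt((-1.3915)^2 + (-6.4421)^2) = 6.59067
Step 2: Project.
Since ||x|| > R, scale = R/||x|| = 5/6.59067 = 0.758648, proj(x) = scale * x
proj(x) = [-1.055659, -4.887286]
Step 3: Dot product.
a^T * proj(x) = -2*(-1.055659) + 5*(-4.887286) = -22.3251


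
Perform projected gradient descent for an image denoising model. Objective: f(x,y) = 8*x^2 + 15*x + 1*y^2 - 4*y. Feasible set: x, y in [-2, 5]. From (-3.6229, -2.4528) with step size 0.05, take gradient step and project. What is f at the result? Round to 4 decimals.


Step 1: Compute gradient at (-3.6229, -2.4528).
grad_x = 2*8*-3.6229 + 15 = -42.9664
grad_y = 2*1*-2.4528 - 4 = -8.9056
Step 2: Gradient step.
x_raw = -3.6229 - 0.05*-42.9664 = -1.4746
y_raw = -2.4528 - 0.05*-8.9056 = -2.0075
Step 3: Project onto [-2, 5].
x_proj = clip(-1.4746) = -1.4746
y_proj = clip(-2.0075) = -2.0
Step 4: Evaluate f.
f(-1.4746, -2.0) = 7.2764


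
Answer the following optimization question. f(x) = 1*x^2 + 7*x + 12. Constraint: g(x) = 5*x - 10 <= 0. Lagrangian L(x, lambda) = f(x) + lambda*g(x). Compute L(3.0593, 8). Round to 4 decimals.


Step 1: Evaluate f(x).
f(3.0593) = 1*3.0593^2 + 7*3.0593 + 12 = 42.7744
Step 2: Evaluate g(x).
g(3.0593) = 5*3.0593 - 10 = 5.2965
Step 3: Compute Lagrangian.
L = 42.7744 + 8*5.2965 = 85.1464


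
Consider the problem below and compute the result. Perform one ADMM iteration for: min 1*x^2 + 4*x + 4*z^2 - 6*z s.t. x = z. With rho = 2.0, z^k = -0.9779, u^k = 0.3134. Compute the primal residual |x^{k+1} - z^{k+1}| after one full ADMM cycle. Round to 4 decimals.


ADMM iteration with rho = 2.0, z^k = -0.9779, u^k = 0.3134
Step 1: x-update.
Minimize 1*x^2 + 4*x + (2.0/2)*(x + 0.9779 + 0.3134)^2
FOC: (2*1 + 2.0)*x = -4 + 2.0*(-0.9779 - 0.3134)
x^{k+1} = -1.6457
Step 2: z-update.
Minimize 4*z^2 - 6*z + (2.0/2)*(-1.6457 - z + 0.3134)^2
FOC: (2*4 + 2.0)*z = 6 + 2.0*(-1.6457 + 0.3134)
z^{k+1} = 0.3336
Step 3: u-update.
u^{k+1} = 0.3134 - 1.6457 - 0.3336 = -1.6658
Step 4: Primal residual = |-1.6457 - 0.3336| = 1.9792


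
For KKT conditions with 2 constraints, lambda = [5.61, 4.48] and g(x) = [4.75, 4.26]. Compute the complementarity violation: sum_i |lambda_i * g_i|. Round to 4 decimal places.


KKT complementary slackness check:
lambda_1 * g_1 = 5.61 * 4.75 = 26.6475
lambda_2 * g_2 = 4.48 * 4.26 = 19.0848
Total violation = 26.6475 + 19.0848 = 45.7323


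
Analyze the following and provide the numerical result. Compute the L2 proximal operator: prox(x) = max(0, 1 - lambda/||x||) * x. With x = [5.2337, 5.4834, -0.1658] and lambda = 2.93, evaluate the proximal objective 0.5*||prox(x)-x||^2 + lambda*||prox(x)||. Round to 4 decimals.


Step 1: Compute ||x||.
||x|| = 7.582
Step 2: Compute scaling factor.
scale = max(0, 1 - 2.93/7.582) = 0.6136
Step 3: prox(x) = [3.2112, 3.3644, -0.1017]
||prox(x)|| = 4.652
Step 4: Proximal objective.
0.5*||prox-x||^2 = 4.2925
lambda*||prox|| = 13.6304
Total = 17.9228


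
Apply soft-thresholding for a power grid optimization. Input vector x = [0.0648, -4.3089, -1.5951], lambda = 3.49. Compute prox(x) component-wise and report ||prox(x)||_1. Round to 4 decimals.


Soft-thresholding with lambda = 3.49:
prox(0.0648) = sign(0.0648)*max(|0.0648| - 3.49, 0) = 0.0
prox(-4.3089) = sign(-4.3089)*max(|-4.3089| - 3.49, 0) = -0.8189
prox(-1.5951) = sign(-1.5951)*max(|-1.5951| - 3.49, 0) = 0.0
prox(x) = [0.0, -0.8189, 0.0]
||prox(x)||_1 = 0.0 + 0.8189 + 0.0 = 0.8189


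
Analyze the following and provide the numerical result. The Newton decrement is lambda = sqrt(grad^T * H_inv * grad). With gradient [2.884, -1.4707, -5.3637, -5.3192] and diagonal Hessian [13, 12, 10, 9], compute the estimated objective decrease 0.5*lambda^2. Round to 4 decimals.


Step 1: H is diagonal, so H^(-1) * g = [0.2218, -0.1226, -0.5364, -0.591].
Step 2: g^T H^(-1) g = sum_i g_i^2 / H_ii
  = (2.884)^2/13 + (-1.4707)^2/12 + (-5.3637)^2/10 + (-5.3192)^2/9
  = 0.6398 + 0.1802 + 2.8769 + 3.1438 = 6.8407
Step 3: Objective decrease = 0.5 * g^T H^(-1) g = 3.4204


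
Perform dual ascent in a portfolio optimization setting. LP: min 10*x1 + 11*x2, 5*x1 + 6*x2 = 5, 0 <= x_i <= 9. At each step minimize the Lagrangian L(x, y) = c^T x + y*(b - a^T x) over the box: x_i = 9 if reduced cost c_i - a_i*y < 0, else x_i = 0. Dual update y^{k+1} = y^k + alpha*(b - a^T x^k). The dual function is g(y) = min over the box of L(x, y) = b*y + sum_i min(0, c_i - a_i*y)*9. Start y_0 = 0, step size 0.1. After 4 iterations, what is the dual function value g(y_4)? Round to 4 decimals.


Dual ascent for LP: min 10*x1 + 11*x2, 5*x1 + 6*x2 = 5, 0 <= x_i <= 9
Step 1: y^k = 0.0, reduced costs: (10.0, 11.0)
  x^k = (0.0, 0.0), subgradient = b - a^T x = 5.0
  y^{k+1} = 0.0 + 0.1*5.0 = 0.5
Step 2: y^k = 0.5, reduced costs: (7.5, 8.0)
  x^k = (0.0, 0.0), subgradient = b - a^T x = 5.0
  y^{k+1} = 0.5 + 0.1*5.0 = 1.0
Step 3: y^k = 1.0, reduced costs: (5.0, 5.0)
  x^k = (0.0, 0.0), subgradient = b - a^T x = 5.0
  y^{k+1} = 1.0 + 0.1*5.0 = 1.5
Step 4: y^k = 1.5, reduced costs: (2.5, 2.0)
  x^k = (0.0, 0.0), subgradient = b - a^T x = 5.0
  y^{k+1} = 1.5 + 0.1*5.0 = 2.0
Dual objective at y_4 = 2.0: reduced costs (0.0, -1.0), box minimizer x = (0.0, 9.0)
g(y_4) = b*y + (c1 - a1*y)*x1 + (c2 - a2*y)*x2 = 5*2.0 + 0.0*0.0 + (-1.0)*9.0 = 10.0 + 0.0 - 9.0 = 1.0


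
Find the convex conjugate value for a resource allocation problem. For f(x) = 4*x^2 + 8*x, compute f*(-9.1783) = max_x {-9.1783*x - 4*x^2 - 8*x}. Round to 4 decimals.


f*(y) = sup_x {y*x - a*x^2 - b*x} = sup_x {(y-b)*x - a*x^2}
FOC: (y - b) - 2a*x = 0 => x* = (y - b)/(2a)
x* = (-9.1783 - 8)/(2*4) = -2.1473
f*(-9.1783) = (y-b)^2/(4a) = (-9.1783 - 8)^2/(4*4)
= 295.094/16 = 18.4434


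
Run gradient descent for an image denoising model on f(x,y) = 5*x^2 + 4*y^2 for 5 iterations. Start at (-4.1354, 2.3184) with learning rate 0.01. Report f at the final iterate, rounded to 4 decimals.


Gradient descent on f(x,y) = 5*x^2 + 4*y^2.
Starting point: (-4.1354, 2.3184), alpha = 0.01
Step 1: grad_x = 2*5*-4.1354 = -41.354, grad_y = 2*4*2.3184 = 18.5472
  x_1 = -4.1354 - 0.01*-41.354 = -3.7219
  y_1 = 2.3184 - 0.01*18.5472 = 2.1329
Step 2: grad_x = 2*5*-3.7219 = -37.2186, grad_y = 2*4*2.1329 = 17.0634
  x_2 = -3.7219 - 0.01*-37.2186 = -3.3497
  y_2 = 2.1329 - 0.01*17.0634 = 1.9623
Step 3: grad_x = 2*5*-3.3497 = -33.4967, grad_y = 2*4*1.9623 = 15.6984
  x_3 = -3.3497 - 0.01*-33.4967 = -3.0147
  y_3 = 1.9623 - 0.01*15.6984 = 1.8053
Step 4: grad_x = 2*5*-3.0147 = -30.1471, grad_y = 2*4*1.8053 = 14.4425
  x_4 = -3.0147 - 0.01*-30.1471 = -2.7132
  y_4 = 1.8053 - 0.01*14.4425 = 1.6609
Step 5: grad_x = 2*5*-2.7132 = -27.1324, grad_y = 2*4*1.6609 = 13.2871
  x_5 = -2.7132 - 0.01*-27.1324 = -2.4419
  y_5 = 1.6609 - 0.01*13.2871 = 1.528
f(-2.4419, 1.528) = 5*(-2.4419)^2 + 4*1.528^2 = 39.154


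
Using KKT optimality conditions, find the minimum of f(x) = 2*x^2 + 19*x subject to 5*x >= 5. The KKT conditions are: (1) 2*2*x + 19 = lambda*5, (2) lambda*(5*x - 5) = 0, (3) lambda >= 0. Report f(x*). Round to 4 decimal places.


Step 1: Try lambda = 0 (constraint inactive).
x_unc = -19/(2*2) = -4.75
Check: 5*-4.75 = -23.75 < 5 -- violated!
Step 2: Constraint must be active: 5*x = 5
x* = 5/5 = 1.0
lambda = (2*2*1.0 + 19)/5 = 4.6
Step 3: Compute optimal value.
f(x*) = 2*1.0^2 + 19*1.0 = 21.0


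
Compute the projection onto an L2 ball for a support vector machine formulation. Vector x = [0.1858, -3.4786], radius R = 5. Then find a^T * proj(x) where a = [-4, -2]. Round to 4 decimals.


Step 1: Compute ||x|| (intermediates to 6 decimals).
||x|| = sqrt(0.1858^2 + (-3.4786)^2) = 3.483558
Step 2: Project.
Since ||x|| <= R, proj = x (no scaling needed).
proj(x) = [0.1858, -3.4786]
Step 3: Dot product.
a^T * proj(x) = -4*0.1858 - 2*(-3.4786) = 6.214


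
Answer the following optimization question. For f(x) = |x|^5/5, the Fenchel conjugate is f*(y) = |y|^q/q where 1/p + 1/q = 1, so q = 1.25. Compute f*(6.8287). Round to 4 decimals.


The conjugate exponent q satisfies 1/p + 1/q = 1.
p = 5, so q = 5/(5 - 1) = 1.25
|y|^q = 6.8287^1.25 = 11.0388
f*(6.8287) = 11.0388 / 1.25 = 8.8311


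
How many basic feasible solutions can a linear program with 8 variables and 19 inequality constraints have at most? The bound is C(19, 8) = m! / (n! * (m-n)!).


Each vertex corresponds to some choice of n active constraints out of m, so the number of vertices is at most C(m, n) = m! / (n!(m-n)!).
m = 19, n = 8
Numerator: 19 * 18 * 17 * 16 * 15 * 14 * 13 * 12
Denominator: 8! = 40320
C(19, 8) = 75582


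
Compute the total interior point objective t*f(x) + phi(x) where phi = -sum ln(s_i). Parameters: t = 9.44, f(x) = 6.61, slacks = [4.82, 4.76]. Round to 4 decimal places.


Step 1: Compute log-barrier.
ln values: [1.5728, 1.5602]
phi = -(1.5728 + 1.5602) = -3.133
Step 2: Compute augmented objective.
t*f(x) = 9.44*6.61 = 62.3984
Total = 62.3984 - 3.133 = 59.2654


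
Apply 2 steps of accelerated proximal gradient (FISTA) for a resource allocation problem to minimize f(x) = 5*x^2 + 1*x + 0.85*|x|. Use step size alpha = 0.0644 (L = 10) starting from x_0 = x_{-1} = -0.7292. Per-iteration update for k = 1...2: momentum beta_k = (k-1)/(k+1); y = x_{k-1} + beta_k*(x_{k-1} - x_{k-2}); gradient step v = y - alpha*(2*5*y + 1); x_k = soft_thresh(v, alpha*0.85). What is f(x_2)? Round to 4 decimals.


FISTA on f(x) = 5*x^2 + 1*x + 0.85*|x|
L = 10, alpha = 0.0644
Iteration 1: beta = 0.0, y = -0.7292 + 0.0*(-0.7292 + 0.7292) = -0.7292
  grad(y) = -6.292, v = y - alpha*grad = -0.324
  prox(v) = soft_thresh(-0.324, 0.0547) = -0.2693
Iteration 2: beta = 0.3333, y = -0.2693 + 0.3333*(-0.2693 + 0.7292) = -0.1159
  grad(y) = -0.1594, v = y - alpha*grad = -0.1057
  prox(v) = soft_thresh(-0.1057, 0.0547) = -0.0509
f(x_2) = 5*(-0.0509)^2 + 1*(-0.0509) + 0.85*|-0.0509| = 0.0053


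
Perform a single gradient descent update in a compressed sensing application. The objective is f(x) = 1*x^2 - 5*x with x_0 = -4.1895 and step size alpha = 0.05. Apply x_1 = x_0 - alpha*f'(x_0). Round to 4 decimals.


We compute the gradient at x_0 and apply the update.
f'(x) = 2*x - 5
f'(-4.1895) = 2*-4.1895 - 5 = -13.379
x_1 = -4.1895 - 0.05*-13.379 = -3.5206


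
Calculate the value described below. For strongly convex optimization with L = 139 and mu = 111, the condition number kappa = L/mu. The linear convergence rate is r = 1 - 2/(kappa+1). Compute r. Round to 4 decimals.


Step 1: Compute the condition number.
kappa = L/mu = 139/111 = 1.2523
Step 2: Compute the convergence rate.
r = 1 - 2/(kappa + 1) = 1 - 2*mu/(L + mu) = (L - mu)/(L + mu) = 28/250 = 0.112


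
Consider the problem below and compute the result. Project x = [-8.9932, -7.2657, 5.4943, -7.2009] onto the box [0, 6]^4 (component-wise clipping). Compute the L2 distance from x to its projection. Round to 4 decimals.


Project each component onto [0, 6].
clip(-8.9932) = 0.0, clip(-7.2657) = 0.0, clip(5.4943) = 5.4943, clip(-7.2009) = 0.0
Projection = [0.0, 0.0, 5.4943, 0.0]
Squared diffs: [80.8776, 52.7904, 0.0, 51.853]
Distance = sqrt(185.521) = 13.6206


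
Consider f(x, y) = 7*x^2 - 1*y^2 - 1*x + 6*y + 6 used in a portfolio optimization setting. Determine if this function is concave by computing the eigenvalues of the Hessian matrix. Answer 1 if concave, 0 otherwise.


The Hessian of f(x,y) = 7*x^2 - 1*y^2 - 1*x + 6*y + 6 is:
H = [[14, 0], [0, -2]]
Trace = 14 - 2 = 12
Determinant = 14*-2 - (0)^2 = -28
Discriminant = (12)^2 - 4*-28 = 256.0
Eigenvalues: lambda_1 = -2.0, lambda_2 = 14.0
The function is not concave.

0


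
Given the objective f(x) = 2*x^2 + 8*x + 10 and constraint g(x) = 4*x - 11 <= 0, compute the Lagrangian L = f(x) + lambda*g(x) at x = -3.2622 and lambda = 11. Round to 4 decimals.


Step 1: Evaluate f(x).
f(-3.2622) = 2*(-3.2622)^2 + 8*(-3.2622) + 10 = 5.1863
Step 2: Evaluate g(x).
g(-3.2622) = 4*-3.2622 - 11 = -24.0488
Step 3: Compute Lagrangian.
L = 5.1863 + 11*-24.0488 = -259.3505


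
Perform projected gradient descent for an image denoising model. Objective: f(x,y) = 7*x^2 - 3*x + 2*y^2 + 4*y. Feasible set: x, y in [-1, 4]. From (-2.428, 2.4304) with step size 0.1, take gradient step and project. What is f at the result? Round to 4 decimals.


Step 1: Compute gradient at (-2.428, 2.4304).
grad_x = 2*7*-2.428 - 3 = -36.992
grad_y = 2*2*2.4304 + 4 = 13.7216
Step 2: Gradient step.
x_raw = -2.428 - 0.1*-36.992 = 1.2712
y_raw = 2.4304 - 0.1*13.7216 = 1.0582
Step 3: Project onto [-1, 4].
x_proj = clip(1.2712) = 1.2712
y_proj = clip(1.0582) = 1.0582
Step 4: Evaluate f.
f(1.2712, 1.0582) = 13.9707


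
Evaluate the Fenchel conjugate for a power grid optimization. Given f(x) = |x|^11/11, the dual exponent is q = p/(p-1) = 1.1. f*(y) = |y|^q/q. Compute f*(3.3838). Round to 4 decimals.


The conjugate exponent q satisfies 1/p + 1/q = 1.
p = 11, so q = 11/(11 - 1) = 1.1
|y|^q = 3.3838^1.1 = 3.8225
f*(3.3838) = 3.8225 / 1.1 = 3.475
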